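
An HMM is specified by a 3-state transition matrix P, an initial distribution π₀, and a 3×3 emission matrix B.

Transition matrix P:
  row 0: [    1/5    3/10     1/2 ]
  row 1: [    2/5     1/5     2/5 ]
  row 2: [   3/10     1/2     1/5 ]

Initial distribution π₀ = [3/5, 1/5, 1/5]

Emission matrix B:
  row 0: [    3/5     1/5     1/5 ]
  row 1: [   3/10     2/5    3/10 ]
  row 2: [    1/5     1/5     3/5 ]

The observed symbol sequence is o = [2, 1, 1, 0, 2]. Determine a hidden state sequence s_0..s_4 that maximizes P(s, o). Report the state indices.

path = [0, 2, 1, 0, 2]

t=0: δ = [1.200e-01, 6.000e-02, 1.200e-01]  (obs o_0=2)
t=1: δ = [7.200e-03, 2.400e-02, 1.200e-02]  ψ = [2, 2, 0]  (obs o_1=1)
t=2: δ = [1.920e-03, 2.400e-03, 1.920e-03]  ψ = [1, 2, 1]  (obs o_2=1)
t=3: δ = [5.760e-04, 2.880e-04, 1.920e-04]  ψ = [1, 2, 0]  (obs o_3=0)
t=4: δ = [2.304e-05, 5.184e-05, 1.728e-04]  ψ = [0, 0, 0]  (obs o_4=2)
backtrack: best end state = 2; path = [0, 2, 1, 0, 2]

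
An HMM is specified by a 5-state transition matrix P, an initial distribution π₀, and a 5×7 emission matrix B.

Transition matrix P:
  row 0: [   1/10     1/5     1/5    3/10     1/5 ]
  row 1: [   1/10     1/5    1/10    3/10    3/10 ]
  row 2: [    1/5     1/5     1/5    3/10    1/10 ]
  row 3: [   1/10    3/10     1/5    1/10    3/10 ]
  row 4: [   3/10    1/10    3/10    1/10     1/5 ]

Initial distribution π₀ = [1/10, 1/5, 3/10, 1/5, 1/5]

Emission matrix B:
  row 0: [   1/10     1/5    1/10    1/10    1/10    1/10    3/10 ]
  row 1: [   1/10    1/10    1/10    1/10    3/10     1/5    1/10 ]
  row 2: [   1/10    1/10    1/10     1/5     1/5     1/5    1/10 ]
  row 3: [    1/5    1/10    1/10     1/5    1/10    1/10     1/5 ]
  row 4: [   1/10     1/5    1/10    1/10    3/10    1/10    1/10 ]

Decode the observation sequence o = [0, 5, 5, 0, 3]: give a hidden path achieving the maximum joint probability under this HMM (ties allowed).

path = [3, 1, 1, 3, 2]

t=0: δ = [1.000e-02, 2.000e-02, 3.000e-02, 4.000e-02, 2.000e-02]  (obs o_0=0)
t=1: δ = [6.000e-04, 2.400e-03, 1.600e-03, 9.000e-04, 1.200e-03]  ψ = [2, 3, 3, 2, 3]  (obs o_1=5)
t=2: δ = [3.600e-05, 9.600e-05, 7.200e-05, 7.200e-05, 7.200e-05]  ψ = [4, 1, 4, 1, 1]  (obs o_2=5)
t=3: δ = [2.160e-06, 2.160e-06, 2.160e-06, 5.760e-06, 2.880e-06]  ψ = [4, 3, 4, 1, 1]  (obs o_3=0)
t=4: δ = [8.640e-08, 1.728e-07, 2.304e-07, 1.296e-07, 1.728e-07]  ψ = [4, 3, 3, 0, 3]  (obs o_4=3)
backtrack: best end state = 2; path = [3, 1, 1, 3, 2]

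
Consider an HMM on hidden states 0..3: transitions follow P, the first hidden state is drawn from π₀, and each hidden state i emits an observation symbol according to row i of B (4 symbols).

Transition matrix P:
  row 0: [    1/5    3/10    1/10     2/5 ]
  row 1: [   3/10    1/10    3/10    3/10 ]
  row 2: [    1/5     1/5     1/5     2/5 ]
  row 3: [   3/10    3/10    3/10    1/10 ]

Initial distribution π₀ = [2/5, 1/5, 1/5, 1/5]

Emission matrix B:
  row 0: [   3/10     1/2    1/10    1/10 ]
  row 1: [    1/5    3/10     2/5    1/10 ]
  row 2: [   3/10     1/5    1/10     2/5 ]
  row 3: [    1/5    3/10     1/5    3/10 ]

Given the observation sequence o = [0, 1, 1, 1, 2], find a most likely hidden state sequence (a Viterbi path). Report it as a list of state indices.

t=0: δ = [1.200e-01, 4.000e-02, 6.000e-02, 4.000e-02]  (obs o_0=0)
t=1: δ = [1.200e-02, 1.080e-02, 2.400e-03, 1.440e-02]  ψ = [0, 0, 0, 0]  (obs o_1=1)
t=2: δ = [2.160e-03, 1.296e-03, 8.640e-04, 1.440e-03]  ψ = [3, 3, 3, 0]  (obs o_2=1)
t=3: δ = [2.160e-04, 1.944e-04, 8.640e-05, 2.592e-04]  ψ = [0, 0, 3, 0]  (obs o_3=1)
t=4: δ = [7.776e-06, 3.110e-05, 7.776e-06, 1.728e-05]  ψ = [3, 3, 3, 0]  (obs o_4=2)
backtrack: best end state = 1; path = [0, 3, 0, 3, 1]

path = [0, 3, 0, 3, 1]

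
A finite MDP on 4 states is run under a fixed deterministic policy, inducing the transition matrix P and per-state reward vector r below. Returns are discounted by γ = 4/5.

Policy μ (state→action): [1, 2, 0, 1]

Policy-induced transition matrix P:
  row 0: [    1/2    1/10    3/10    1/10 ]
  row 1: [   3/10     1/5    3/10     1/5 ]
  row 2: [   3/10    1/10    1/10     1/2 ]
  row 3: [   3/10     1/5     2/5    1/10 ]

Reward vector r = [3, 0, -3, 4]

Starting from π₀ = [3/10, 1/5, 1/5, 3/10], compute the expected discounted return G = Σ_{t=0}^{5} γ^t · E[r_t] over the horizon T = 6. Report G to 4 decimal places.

t=0: π = [0.3000, 0.2000, 0.2000, 0.3000], E[r] = 1.5000, γ^t·E[r] = 1.500000, running G = 1.500000
t=1: π = [0.3600, 0.1500, 0.2900, 0.2000], E[r] = 1.0100, γ^t·E[r] = 0.808000, running G = 2.308000
t=2: π = [0.3720, 0.1350, 0.2620, 0.2310], E[r] = 1.2540, γ^t·E[r] = 0.802560, running G = 3.110560
t=3: π = [0.3744, 0.1366, 0.2707, 0.2183], E[r] = 1.1843, γ^t·E[r] = 0.606362, running G = 3.716922
t=4: π = [0.3749, 0.1355, 0.2677, 0.2219], E[r] = 1.2093, γ^t·E[r] = 0.495342, running G = 4.212263
t=5: π = [0.3750, 0.1357, 0.2687, 0.2206], E[r] = 1.2015, γ^t·E[r] = 0.393694, running G = 4.605958

G = 4.6060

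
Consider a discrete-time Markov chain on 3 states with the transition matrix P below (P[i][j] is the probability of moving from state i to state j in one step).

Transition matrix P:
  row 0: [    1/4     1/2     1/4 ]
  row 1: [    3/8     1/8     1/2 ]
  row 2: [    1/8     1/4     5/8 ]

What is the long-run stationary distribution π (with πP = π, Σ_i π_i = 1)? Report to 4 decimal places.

π = [0.2203, 0.2712, 0.5085]

Balance equations π_j = Σ_i π_i·P[i][j]:
  π_0 = 1/4·π_0 + 3/8·π_1 + 1/8·π_2
  π_1 = 1/2·π_0 + 1/8·π_1 + 1/4·π_2
  normalize: π_0 + π_1 + π_2 = 1
Solving the linear system gives exactly π = [13/59, 16/59, 30/59].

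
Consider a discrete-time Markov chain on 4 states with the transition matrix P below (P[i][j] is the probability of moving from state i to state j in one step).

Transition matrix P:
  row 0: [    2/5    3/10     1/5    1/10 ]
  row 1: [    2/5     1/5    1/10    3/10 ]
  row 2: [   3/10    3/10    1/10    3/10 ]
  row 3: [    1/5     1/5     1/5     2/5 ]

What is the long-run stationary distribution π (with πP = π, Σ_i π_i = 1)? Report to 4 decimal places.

Balance equations π_j = Σ_i π_i·P[i][j]:
  π_0 = 2/5·π_0 + 2/5·π_1 + 3/10·π_2 + 1/5·π_3
  π_1 = 3/10·π_0 + 1/5·π_1 + 3/10·π_2 + 1/5·π_3
  π_2 = 1/5·π_0 + 1/10·π_1 + 1/10·π_2 + 1/5·π_3
  normalize: π_0 + π_1 + π_2 + π_3 = 1
Solving the linear system gives exactly π = [96/289, 72/289, 46/289, 75/289].

π = [0.3322, 0.2491, 0.1592, 0.2595]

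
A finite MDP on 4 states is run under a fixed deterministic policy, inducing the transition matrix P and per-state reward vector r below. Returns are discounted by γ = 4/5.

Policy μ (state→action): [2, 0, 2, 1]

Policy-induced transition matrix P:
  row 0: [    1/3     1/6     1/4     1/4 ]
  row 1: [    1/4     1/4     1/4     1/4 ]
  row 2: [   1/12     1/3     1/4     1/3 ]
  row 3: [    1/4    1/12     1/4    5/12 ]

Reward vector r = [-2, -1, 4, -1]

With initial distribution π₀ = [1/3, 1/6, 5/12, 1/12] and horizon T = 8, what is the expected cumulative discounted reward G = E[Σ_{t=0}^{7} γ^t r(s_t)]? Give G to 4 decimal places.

t=0: π = [0.3333, 0.1667, 0.4167, 0.0833], E[r] = 0.7500, γ^t·E[r] = 0.750000, running G = 0.750000
t=1: π = [0.2083, 0.2431, 0.2500, 0.2986], E[r] = 0.0417, γ^t·E[r] = 0.033333, running G = 0.783333
t=2: π = [0.2257, 0.2037, 0.2500, 0.3206], E[r] = 0.0243, γ^t·E[r] = 0.015556, running G = 0.798889
t=3: π = [0.2271, 0.1986, 0.2500, 0.3243], E[r] = 0.0229, γ^t·E[r] = 0.011704, running G = 0.810593
t=4: π = [0.2273, 0.1979, 0.2500, 0.3249], E[r] = 0.0227, γ^t·E[r] = 0.009314, running G = 0.819906
t=5: π = [0.2273, 0.1977, 0.2500, 0.3250], E[r] = 0.0227, γ^t·E[r] = 0.007448, running G = 0.827354
t=6: π = [0.2273, 0.1977, 0.2500, 0.3250], E[r] = 0.0227, γ^t·E[r] = 0.005958, running G = 0.833312
t=7: π = [0.2273, 0.1977, 0.2500, 0.3250], E[r] = 0.0227, γ^t·E[r] = 0.004766, running G = 0.838078

G = 0.8381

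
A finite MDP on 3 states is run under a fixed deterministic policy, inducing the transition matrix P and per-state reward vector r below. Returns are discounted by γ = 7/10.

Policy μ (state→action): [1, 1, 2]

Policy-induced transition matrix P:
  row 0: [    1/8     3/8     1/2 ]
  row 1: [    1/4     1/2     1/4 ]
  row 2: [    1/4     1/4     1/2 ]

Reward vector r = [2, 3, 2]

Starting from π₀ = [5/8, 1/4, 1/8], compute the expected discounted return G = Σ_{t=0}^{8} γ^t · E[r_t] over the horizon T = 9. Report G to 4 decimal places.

t=0: π = [0.6250, 0.2500, 0.1250], E[r] = 2.2500, γ^t·E[r] = 2.250000, running G = 2.250000
t=1: π = [0.1719, 0.3906, 0.4375], E[r] = 2.3906, γ^t·E[r] = 1.673438, running G = 3.923438
t=2: π = [0.2285, 0.3691, 0.4023], E[r] = 2.3691, γ^t·E[r] = 1.160879, running G = 5.084316
t=3: π = [0.2214, 0.3708, 0.4077], E[r] = 2.3708, γ^t·E[r] = 0.813201, running G = 5.897518
t=4: π = [0.2223, 0.3704, 0.4073], E[r] = 2.3704, γ^t·E[r] = 0.569131, running G = 6.466649
t=5: π = [0.2222, 0.3704, 0.4074], E[r] = 2.3704, γ^t·E[r] = 0.398391, running G = 6.865040
t=6: π = [0.2222, 0.3704, 0.4074], E[r] = 2.3704, γ^t·E[r] = 0.278872, running G = 7.143912
t=7: π = [0.2222, 0.3704, 0.4074], E[r] = 2.3704, γ^t·E[r] = 0.195210, running G = 7.339122
t=8: π = [0.2222, 0.3704, 0.4074], E[r] = 2.3704, γ^t·E[r] = 0.136647, running G = 7.475769

G = 7.4758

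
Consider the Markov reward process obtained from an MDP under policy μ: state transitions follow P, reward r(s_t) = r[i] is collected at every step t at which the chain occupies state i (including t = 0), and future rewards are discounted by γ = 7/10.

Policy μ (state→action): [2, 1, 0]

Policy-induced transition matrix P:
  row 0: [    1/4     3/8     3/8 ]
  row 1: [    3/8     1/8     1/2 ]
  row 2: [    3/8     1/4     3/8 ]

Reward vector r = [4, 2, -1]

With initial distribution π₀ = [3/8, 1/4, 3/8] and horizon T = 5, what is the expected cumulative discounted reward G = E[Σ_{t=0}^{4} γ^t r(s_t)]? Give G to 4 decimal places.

t=0: π = [0.3750, 0.2500, 0.3750], E[r] = 1.6250, γ^t·E[r] = 1.625000, running G = 1.625000
t=1: π = [0.3281, 0.2656, 0.4063], E[r] = 1.4375, γ^t·E[r] = 1.006250, running G = 2.631250
t=2: π = [0.3340, 0.2578, 0.4082], E[r] = 1.4434, γ^t·E[r] = 0.707246, running G = 3.338496
t=3: π = [0.3333, 0.2595, 0.4072], E[r] = 1.4448, γ^t·E[r] = 0.495575, running G = 3.834071
t=4: π = [0.3333, 0.2592, 0.4074], E[r] = 1.4444, γ^t·E[r] = 0.346792, running G = 4.180863

G = 4.1809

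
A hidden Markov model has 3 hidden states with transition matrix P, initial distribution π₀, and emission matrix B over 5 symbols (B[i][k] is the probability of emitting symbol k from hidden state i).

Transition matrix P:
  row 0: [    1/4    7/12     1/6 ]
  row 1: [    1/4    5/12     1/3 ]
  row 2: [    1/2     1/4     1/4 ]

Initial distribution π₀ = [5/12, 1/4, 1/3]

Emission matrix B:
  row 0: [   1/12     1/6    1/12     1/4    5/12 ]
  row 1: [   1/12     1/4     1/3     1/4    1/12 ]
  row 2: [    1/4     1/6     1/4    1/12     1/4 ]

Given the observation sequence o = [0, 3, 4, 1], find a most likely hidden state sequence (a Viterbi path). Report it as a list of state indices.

path = [2, 0, 0, 1]

t=0: δ = [3.472e-02, 2.083e-02, 8.333e-02]  (obs o_0=0)
t=1: δ = [1.042e-02, 5.208e-03, 1.736e-03]  ψ = [2, 2, 2]  (obs o_1=3)
t=2: δ = [1.085e-03, 5.064e-04, 4.340e-04]  ψ = [0, 0, 0]  (obs o_2=4)
t=3: δ = [4.521e-05, 1.582e-04, 3.014e-05]  ψ = [0, 0, 0]  (obs o_3=1)
backtrack: best end state = 1; path = [2, 0, 0, 1]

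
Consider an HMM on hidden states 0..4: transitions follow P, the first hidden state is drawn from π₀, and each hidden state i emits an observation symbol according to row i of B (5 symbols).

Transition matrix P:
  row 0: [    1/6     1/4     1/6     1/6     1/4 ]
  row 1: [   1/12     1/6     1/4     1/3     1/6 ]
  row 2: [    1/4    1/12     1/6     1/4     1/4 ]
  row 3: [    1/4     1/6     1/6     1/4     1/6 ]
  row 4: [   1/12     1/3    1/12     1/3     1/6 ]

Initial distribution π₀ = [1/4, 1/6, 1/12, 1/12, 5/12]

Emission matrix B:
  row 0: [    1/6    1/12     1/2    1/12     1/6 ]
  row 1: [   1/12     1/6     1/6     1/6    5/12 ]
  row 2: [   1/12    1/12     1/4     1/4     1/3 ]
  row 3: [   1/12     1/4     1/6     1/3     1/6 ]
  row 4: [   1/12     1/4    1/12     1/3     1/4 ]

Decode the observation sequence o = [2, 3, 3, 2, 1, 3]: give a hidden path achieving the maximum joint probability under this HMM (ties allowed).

path = [0, 4, 3, 0, 4, 3]

t=0: δ = [1.250e-01, 2.778e-02, 2.083e-02, 1.389e-02, 3.472e-02]  (obs o_0=2)
t=1: δ = [1.736e-03, 5.208e-03, 5.208e-03, 6.944e-03, 1.042e-02]  ψ = [0, 0, 0, 0, 0]  (obs o_1=3)
t=2: δ = [1.447e-04, 5.787e-04, 3.255e-04, 1.157e-03, 5.787e-04]  ψ = [3, 4, 1, 4, 4]  (obs o_2=3)
t=3: δ = [1.447e-04, 3.215e-05, 4.823e-05, 4.823e-05, 1.608e-05]  ψ = [3, 3, 3, 3, 3]  (obs o_3=2)
t=4: δ = [2.009e-06, 6.028e-06, 2.009e-06, 6.028e-06, 9.042e-06]  ψ = [0, 0, 0, 0, 0]  (obs o_4=1)
t=5: δ = [1.256e-07, 5.023e-07, 3.768e-07, 1.005e-06, 5.023e-07]  ψ = [3, 4, 1, 4, 4]  (obs o_5=3)
backtrack: best end state = 3; path = [0, 4, 3, 0, 4, 3]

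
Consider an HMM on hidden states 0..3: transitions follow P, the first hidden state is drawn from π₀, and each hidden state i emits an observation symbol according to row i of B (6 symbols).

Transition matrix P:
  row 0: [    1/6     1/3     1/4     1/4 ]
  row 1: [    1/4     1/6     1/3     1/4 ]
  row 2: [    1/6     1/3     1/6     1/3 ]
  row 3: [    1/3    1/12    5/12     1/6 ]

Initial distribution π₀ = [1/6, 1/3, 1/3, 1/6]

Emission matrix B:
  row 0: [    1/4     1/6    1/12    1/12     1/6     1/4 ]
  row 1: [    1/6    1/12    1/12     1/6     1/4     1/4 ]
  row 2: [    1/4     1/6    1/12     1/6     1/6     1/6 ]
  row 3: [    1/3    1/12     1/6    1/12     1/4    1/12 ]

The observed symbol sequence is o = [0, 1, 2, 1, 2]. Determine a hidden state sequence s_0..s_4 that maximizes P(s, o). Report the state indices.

path = [3, 2, 3, 2, 3]

t=0: δ = [4.167e-02, 5.556e-02, 8.333e-02, 5.556e-02]  (obs o_0=0)
t=1: δ = [3.086e-03, 2.315e-03, 3.858e-03, 2.315e-03]  ψ = [3, 2, 3, 2]  (obs o_1=1)
t=2: δ = [6.430e-05, 1.072e-04, 8.038e-05, 2.143e-04]  ψ = [3, 2, 3, 2]  (obs o_2=2)
t=3: δ = [1.191e-05, 2.233e-06, 1.488e-05, 2.977e-06]  ψ = [3, 2, 3, 3]  (obs o_3=1)
t=4: δ = [2.067e-07, 4.135e-07, 2.481e-07, 8.269e-07]  ψ = [2, 2, 0, 2]  (obs o_4=2)
backtrack: best end state = 3; path = [3, 2, 3, 2, 3]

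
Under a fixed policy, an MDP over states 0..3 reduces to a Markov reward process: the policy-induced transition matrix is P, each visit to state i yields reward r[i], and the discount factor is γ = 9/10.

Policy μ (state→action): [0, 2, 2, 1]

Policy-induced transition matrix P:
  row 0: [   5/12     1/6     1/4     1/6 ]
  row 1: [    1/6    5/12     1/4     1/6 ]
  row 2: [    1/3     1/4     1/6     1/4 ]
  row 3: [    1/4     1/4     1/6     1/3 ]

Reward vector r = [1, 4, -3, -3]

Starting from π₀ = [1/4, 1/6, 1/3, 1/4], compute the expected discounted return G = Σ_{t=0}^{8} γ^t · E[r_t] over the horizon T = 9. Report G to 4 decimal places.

G = -0.5276

t=0: π = [0.2500, 0.1667, 0.3333, 0.2500], E[r] = -0.8333, γ^t·E[r] = -0.833333, running G = -0.833333
t=1: π = [0.3056, 0.2569, 0.2014, 0.2361], E[r] = 0.0208, γ^t·E[r] = 0.018750, running G = -0.814583
t=2: π = [0.2963, 0.2674, 0.2135, 0.2228], E[r] = 0.0567, γ^t·E[r] = 0.045938, running G = -0.768646
t=3: π = [0.2949, 0.2699, 0.2136, 0.2216], E[r] = 0.0687, γ^t·E[r] = 0.050063, running G = -0.718583
t=4: π = [0.2945, 0.2704, 0.2137, 0.2214], E[r] = 0.0707, γ^t·E[r] = 0.046372, running G = -0.672211
t=5: π = [0.2944, 0.2705, 0.2137, 0.2214], E[r] = 0.0711, γ^t·E[r] = 0.041995, running G = -0.630217
t=6: π = [0.2943, 0.2706, 0.2137, 0.2214], E[r] = 0.0712, γ^t·E[r] = 0.037847, running G = -0.592369
t=7: π = [0.2943, 0.2706, 0.2137, 0.2214], E[r] = 0.0712, γ^t·E[r] = 0.034074, running G = -0.558296
t=8: π = [0.2943, 0.2706, 0.2137, 0.2214], E[r] = 0.0712, γ^t·E[r] = 0.030669, running G = -0.527627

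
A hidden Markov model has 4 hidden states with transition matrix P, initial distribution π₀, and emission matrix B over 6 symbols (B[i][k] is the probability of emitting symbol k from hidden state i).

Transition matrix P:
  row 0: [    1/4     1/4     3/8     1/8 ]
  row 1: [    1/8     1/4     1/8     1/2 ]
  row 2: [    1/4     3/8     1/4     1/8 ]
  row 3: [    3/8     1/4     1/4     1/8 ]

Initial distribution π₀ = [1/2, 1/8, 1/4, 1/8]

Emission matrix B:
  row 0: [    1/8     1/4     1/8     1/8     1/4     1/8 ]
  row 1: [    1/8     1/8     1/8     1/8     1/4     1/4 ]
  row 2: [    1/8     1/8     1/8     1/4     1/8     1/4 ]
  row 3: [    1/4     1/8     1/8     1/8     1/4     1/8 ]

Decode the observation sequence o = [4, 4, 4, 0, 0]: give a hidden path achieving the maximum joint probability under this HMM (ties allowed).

t=0: δ = [1.250e-01, 3.125e-02, 3.125e-02, 3.125e-02]  (obs o_0=4)
t=1: δ = [7.812e-03, 7.812e-03, 5.859e-03, 3.906e-03]  ψ = [0, 0, 0, 0]  (obs o_1=4)
t=2: δ = [4.883e-04, 5.493e-04, 3.662e-04, 9.766e-04]  ψ = [0, 2, 0, 1]  (obs o_2=4)
t=3: δ = [4.578e-05, 3.052e-05, 3.052e-05, 6.866e-05]  ψ = [3, 3, 3, 1]  (obs o_3=0)
t=4: δ = [3.219e-06, 2.146e-06, 2.146e-06, 3.815e-06]  ψ = [3, 3, 0, 1]  (obs o_4=0)
backtrack: best end state = 3; path = [0, 1, 3, 1, 3]

path = [0, 1, 3, 1, 3]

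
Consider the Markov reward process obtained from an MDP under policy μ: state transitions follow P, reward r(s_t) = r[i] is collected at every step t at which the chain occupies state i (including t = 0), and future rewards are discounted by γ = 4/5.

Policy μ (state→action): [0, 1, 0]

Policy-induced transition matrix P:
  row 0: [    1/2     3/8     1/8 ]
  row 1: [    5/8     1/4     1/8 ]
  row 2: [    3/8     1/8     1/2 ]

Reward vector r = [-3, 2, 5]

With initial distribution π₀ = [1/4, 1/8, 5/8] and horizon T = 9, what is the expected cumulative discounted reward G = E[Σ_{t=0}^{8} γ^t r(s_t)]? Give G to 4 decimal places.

t=0: π = [0.2500, 0.1250, 0.6250], E[r] = 2.6250, γ^t·E[r] = 2.625000, running G = 2.625000
t=1: π = [0.4375, 0.2031, 0.3594], E[r] = 0.8906, γ^t·E[r] = 0.712500, running G = 3.337500
t=2: π = [0.4805, 0.2598, 0.2598], E[r] = 0.3770, γ^t·E[r] = 0.241250, running G = 3.578750
t=3: π = [0.5000, 0.2776, 0.2224], E[r] = 0.1672, γ^t·E[r] = 0.085625, running G = 3.664375
t=4: π = [0.5069, 0.2847, 0.2084], E[r] = 0.0907, γ^t·E[r] = 0.037163, running G = 3.701538
t=5: π = [0.5095, 0.2873, 0.2032], E[r] = 0.0618, γ^t·E[r] = 0.020241, running G = 3.721779
t=6: π = [0.5105, 0.2883, 0.2012], E[r] = 0.0509, γ^t·E[r] = 0.013355, running G = 3.735134
t=7: π = [0.5109, 0.2887, 0.2004], E[r] = 0.0469, γ^t·E[r] = 0.009832, running G = 3.744966
t=8: π = [0.5110, 0.2888, 0.2002], E[r] = 0.0454, γ^t·E[r] = 0.007610, running G = 3.752576

G = 3.7526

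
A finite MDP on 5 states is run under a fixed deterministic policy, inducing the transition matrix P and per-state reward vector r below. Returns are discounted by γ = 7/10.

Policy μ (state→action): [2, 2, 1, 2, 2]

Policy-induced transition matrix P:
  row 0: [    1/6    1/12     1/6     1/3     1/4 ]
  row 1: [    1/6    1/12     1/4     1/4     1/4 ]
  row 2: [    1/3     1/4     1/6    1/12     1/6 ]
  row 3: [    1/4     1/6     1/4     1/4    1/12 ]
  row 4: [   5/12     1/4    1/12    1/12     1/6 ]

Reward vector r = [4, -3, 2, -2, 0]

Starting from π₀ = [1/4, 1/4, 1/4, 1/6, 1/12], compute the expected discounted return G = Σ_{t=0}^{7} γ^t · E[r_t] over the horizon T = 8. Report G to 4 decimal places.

t=0: π = [0.2500, 0.2500, 0.2500, 0.1667, 0.0833], E[r] = 0.4167, γ^t·E[r] = 0.416667, running G = 0.416667
t=1: π = [0.2431, 0.1528, 0.1944, 0.2153, 0.1944], E[r] = 0.4722, γ^t·E[r] = 0.330556, running G = 0.747222
t=2: π = [0.2656, 0.1661, 0.1811, 0.2054, 0.1817], E[r] = 0.5156, γ^t·E[r] = 0.252656, running G = 0.999878
t=3: π = [0.2594, 0.1609, 0.1825, 0.2117, 0.1855], E[r] = 0.4965, γ^t·E[r] = 0.170292, running G = 1.170171
t=4: π = [0.2611, 0.1623, 0.1823, 0.2103, 0.1841], E[r] = 0.5014, γ^t·E[r] = 0.120393, running G = 1.290564
t=5: π = [0.2606, 0.1619, 0.1824, 0.2107, 0.1844], E[r] = 0.4999, γ^t·E[r] = 0.084024, running G = 1.374588
t=6: π = [0.2607, 0.1620, 0.1823, 0.2106, 0.1843], E[r] = 0.5004, γ^t·E[r] = 0.058868, running G = 1.433456
t=7: π = [0.2607, 0.1620, 0.1824, 0.2106, 0.1843], E[r] = 0.5002, γ^t·E[r] = 0.041197, running G = 1.474654

G = 1.4747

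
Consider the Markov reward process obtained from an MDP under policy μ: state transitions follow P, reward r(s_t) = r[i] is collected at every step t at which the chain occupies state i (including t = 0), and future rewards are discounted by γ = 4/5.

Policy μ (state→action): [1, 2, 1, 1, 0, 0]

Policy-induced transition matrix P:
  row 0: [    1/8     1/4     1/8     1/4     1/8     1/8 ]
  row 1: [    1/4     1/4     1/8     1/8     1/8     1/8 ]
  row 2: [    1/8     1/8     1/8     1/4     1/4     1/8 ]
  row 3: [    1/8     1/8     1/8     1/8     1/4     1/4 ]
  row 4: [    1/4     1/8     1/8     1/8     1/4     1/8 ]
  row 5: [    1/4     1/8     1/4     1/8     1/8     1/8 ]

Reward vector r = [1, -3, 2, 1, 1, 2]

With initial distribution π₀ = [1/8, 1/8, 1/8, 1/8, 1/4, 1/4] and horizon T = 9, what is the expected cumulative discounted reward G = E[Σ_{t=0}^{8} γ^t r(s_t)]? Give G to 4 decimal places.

t=0: π = [0.1250, 0.1250, 0.1250, 0.1250, 0.2500, 0.2500], E[r] = 0.8750, γ^t·E[r] = 0.875000, running G = 0.875000
t=1: π = [0.2031, 0.1563, 0.1563, 0.1563, 0.1875, 0.1406], E[r] = 0.6719, γ^t·E[r] = 0.537500, running G = 1.412500
t=2: π = [0.1855, 0.1699, 0.1426, 0.1699, 0.1875, 0.1445], E[r] = 0.6074, γ^t·E[r] = 0.388750, running G = 1.801250
t=3: π = [0.1877, 0.1694, 0.1431, 0.1660, 0.1875, 0.1462], E[r] = 0.6116, γ^t·E[r] = 0.313125, running G = 2.114375
t=4: π = [0.1879, 0.1696, 0.1433, 0.1664, 0.1871, 0.1458], E[r] = 0.6104, γ^t·E[r] = 0.250038, running G = 2.364413
t=5: π = [0.1878, 0.1697, 0.1432, 0.1664, 0.1871, 0.1458], E[r] = 0.6102, γ^t·E[r] = 0.199964, running G = 2.564376
t=6: π = [0.1878, 0.1697, 0.1432, 0.1664, 0.1871, 0.1458], E[r] = 0.6103, γ^t·E[r] = 0.159979, running G = 2.724356
t=7: π = [0.1878, 0.1697, 0.1432, 0.1664, 0.1871, 0.1458], E[r] = 0.6103, γ^t·E[r] = 0.127982, running G = 2.852338
t=8: π = [0.1878, 0.1697, 0.1432, 0.1664, 0.1871, 0.1458], E[r] = 0.6103, γ^t·E[r] = 0.102386, running G = 2.954724

G = 2.9547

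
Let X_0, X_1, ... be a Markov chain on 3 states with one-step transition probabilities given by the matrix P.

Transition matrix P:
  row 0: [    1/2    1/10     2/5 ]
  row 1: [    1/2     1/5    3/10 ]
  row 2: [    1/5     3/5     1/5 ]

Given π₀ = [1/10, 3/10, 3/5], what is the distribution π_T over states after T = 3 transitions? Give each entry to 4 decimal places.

π = [0.4079, 0.2803, 0.3118]

t=0: π = [0.1000, 0.3000, 0.6000]
t=1: π = [0.3200, 0.4300, 0.2500]
t=2: π = [0.4250, 0.2680, 0.3070]
t=3: π = [0.4079, 0.2803, 0.3118]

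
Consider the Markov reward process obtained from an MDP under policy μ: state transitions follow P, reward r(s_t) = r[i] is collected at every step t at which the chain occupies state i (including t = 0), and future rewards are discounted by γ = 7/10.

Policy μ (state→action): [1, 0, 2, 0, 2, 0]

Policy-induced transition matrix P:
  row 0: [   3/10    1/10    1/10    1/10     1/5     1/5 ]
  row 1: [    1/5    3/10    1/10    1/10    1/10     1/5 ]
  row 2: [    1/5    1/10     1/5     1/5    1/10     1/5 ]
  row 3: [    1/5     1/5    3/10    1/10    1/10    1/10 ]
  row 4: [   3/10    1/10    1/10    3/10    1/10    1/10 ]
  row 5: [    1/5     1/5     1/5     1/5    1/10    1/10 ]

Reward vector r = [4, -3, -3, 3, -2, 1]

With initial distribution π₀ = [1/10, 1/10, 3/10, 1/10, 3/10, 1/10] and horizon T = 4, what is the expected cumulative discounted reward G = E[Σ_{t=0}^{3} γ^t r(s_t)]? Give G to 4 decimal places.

t=0: π = [0.1000, 0.1000, 0.3000, 0.1000, 0.3000, 0.1000], E[r] = -1.0000, γ^t·E[r] = -1.000000, running G = -1.000000
t=1: π = [0.2400, 0.1400, 0.1600, 0.2000, 0.1100, 0.1500], E[r] = 0.5900, γ^t·E[r] = 0.413000, running G = -0.587000
t=2: π = [0.2350, 0.1630, 0.1710, 0.1530, 0.1240, 0.1540], E[r] = 0.3030, γ^t·E[r] = 0.148470, running G = -0.438530
t=3: π = [0.2359, 0.1633, 0.1631, 0.1573, 0.1235, 0.1569], E[r] = 0.3462, γ^t·E[r] = 0.118747, running G = -0.319783

G = -0.3198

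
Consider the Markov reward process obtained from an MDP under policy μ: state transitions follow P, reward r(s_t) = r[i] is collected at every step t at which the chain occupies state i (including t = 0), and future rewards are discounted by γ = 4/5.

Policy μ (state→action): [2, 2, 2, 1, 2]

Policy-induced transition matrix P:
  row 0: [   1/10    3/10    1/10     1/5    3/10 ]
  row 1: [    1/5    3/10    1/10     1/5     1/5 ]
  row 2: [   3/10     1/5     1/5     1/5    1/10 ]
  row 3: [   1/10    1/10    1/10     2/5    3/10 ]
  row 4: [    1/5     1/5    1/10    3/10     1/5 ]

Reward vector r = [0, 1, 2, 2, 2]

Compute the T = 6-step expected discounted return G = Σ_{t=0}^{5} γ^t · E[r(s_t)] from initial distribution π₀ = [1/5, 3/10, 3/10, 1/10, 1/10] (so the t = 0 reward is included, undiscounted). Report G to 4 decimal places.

t=0: π = [0.2000, 0.3000, 0.3000, 0.1000, 0.1000], E[r] = 1.3000, γ^t·E[r] = 1.300000, running G = 1.300000
t=1: π = [0.2000, 0.2400, 0.1300, 0.2300, 0.2000], E[r] = 1.3600, γ^t·E[r] = 1.088000, running G = 2.388000
t=2: π = [0.1700, 0.2210, 0.1130, 0.2660, 0.2300], E[r] = 1.4390, γ^t·E[r] = 0.920960, running G = 3.308960
t=3: π = [0.1677, 0.2125, 0.1113, 0.2762, 0.2323], E[r] = 1.4521, γ^t·E[r] = 0.743475, running G = 4.052435
t=4: π = [0.1667, 0.2104, 0.1111, 0.2785, 0.2333], E[r] = 1.4561, γ^t·E[r] = 0.596427, running G = 4.648862
t=5: π = [0.1666, 0.2099, 0.1111, 0.2790, 0.2334], E[r] = 1.4569, γ^t·E[r] = 0.477413, running G = 5.126275

G = 5.1263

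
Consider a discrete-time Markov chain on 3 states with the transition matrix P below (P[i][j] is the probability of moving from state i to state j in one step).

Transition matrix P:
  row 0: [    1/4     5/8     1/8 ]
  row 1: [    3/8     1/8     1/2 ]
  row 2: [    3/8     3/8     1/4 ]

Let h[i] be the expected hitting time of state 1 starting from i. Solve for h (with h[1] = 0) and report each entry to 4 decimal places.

h = [1.6970, 0.0000, 2.1818]

First-step conditioning: h[1] = 0; for i ≠ 1, h[i] = 1 + Σ_k P[i][k]·h[k].
  h[0] = 1 + 1/4·h[0] + 1/8·h[2]
  h[2] = 1 + 3/8·h[0] + 1/4·h[2]
Solving the 2×2 linear system over states ≠ 1 gives exactly h = [56/33, 0, 24/11] (h[1] = 0 is the target).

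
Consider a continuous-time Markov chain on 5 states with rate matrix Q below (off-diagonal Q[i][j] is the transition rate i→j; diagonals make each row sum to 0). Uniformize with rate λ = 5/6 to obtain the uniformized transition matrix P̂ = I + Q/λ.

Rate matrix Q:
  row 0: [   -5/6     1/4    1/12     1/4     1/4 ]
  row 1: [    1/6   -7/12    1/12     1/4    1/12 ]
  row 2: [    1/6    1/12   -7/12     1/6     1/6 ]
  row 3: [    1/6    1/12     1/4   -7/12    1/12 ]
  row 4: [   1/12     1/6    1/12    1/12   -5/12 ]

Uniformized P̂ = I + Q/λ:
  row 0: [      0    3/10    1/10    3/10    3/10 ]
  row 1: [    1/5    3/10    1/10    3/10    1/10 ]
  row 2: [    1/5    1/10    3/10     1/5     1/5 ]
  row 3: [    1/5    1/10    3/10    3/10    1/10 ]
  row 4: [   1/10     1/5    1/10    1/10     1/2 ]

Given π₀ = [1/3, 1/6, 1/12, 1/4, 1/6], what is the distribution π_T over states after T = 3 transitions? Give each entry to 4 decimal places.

π = [0.1458, 0.1923, 0.1840, 0.2342, 0.2437]

t=0: π = [0.3333, 0.1667, 0.0833, 0.2500, 0.1667]
t=1: π = [0.1167, 0.2167, 0.1667, 0.2583, 0.2417]
t=2: π = [0.1525, 0.1908, 0.1850, 0.2350, 0.2367]
t=3: π = [0.1458, 0.1923, 0.1840, 0.2342, 0.2437]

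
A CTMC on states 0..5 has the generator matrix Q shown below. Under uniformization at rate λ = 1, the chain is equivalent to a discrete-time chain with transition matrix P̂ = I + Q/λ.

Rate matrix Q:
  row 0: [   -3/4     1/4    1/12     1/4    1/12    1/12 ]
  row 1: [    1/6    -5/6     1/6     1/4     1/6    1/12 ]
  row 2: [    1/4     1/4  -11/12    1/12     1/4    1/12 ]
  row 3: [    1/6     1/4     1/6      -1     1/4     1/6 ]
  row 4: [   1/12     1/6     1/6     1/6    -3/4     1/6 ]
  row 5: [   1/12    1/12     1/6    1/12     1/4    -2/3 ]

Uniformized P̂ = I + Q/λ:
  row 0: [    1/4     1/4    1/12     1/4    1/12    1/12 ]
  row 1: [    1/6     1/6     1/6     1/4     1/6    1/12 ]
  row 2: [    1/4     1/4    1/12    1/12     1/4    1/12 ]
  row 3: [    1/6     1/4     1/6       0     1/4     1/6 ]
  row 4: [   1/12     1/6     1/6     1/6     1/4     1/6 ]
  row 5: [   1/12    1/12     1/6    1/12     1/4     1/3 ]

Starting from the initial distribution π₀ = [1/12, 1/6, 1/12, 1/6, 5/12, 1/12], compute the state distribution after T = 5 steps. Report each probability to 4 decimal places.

π = [0.1621, 0.1917, 0.1414, 0.1473, 0.2070, 0.1505]

t=0: π = [0.0833, 0.1667, 0.0833, 0.1667, 0.4167, 0.0833]
t=1: π = [0.1389, 0.1875, 0.1528, 0.1458, 0.2222, 0.1528]
t=2: π = [0.1597, 0.1904, 0.1424, 0.1441, 0.2112, 0.1522]
t=3: π = [0.1616, 0.1912, 0.1415, 0.1473, 0.2075, 0.1510]
t=4: π = [0.1620, 0.1916, 0.1414, 0.1471, 0.2071, 0.1506]
t=5: π = [0.1621, 0.1917, 0.1414, 0.1473, 0.2070, 0.1505]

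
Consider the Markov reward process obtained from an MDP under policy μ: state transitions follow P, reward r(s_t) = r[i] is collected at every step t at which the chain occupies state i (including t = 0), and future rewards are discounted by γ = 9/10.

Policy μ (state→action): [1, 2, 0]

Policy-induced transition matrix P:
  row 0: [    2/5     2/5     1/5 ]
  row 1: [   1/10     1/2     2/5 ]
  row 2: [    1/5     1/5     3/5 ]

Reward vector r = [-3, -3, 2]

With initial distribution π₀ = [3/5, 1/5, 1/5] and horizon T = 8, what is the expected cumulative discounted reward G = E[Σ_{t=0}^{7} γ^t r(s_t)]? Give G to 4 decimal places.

t=0: π = [0.6000, 0.2000, 0.2000], E[r] = -2.0000, γ^t·E[r] = -2.000000, running G = -2.000000
t=1: π = [0.3000, 0.3800, 0.3200], E[r] = -1.4000, γ^t·E[r] = -1.260000, running G = -3.260000
t=2: π = [0.2220, 0.3740, 0.4040], E[r] = -0.9800, γ^t·E[r] = -0.793800, running G = -4.053800
t=3: π = [0.2070, 0.3566, 0.4364], E[r] = -0.8180, γ^t·E[r] = -0.596322, running G = -4.650122
t=4: π = [0.2057, 0.3484, 0.4459], E[r] = -0.7706, γ^t·E[r] = -0.505591, running G = -5.155713
t=5: π = [0.2063, 0.3457, 0.4480], E[r] = -0.7599, γ^t·E[r] = -0.448690, running G = -5.604402
t=6: π = [0.2067, 0.3450, 0.4483], E[r] = -0.7583, γ^t·E[r] = -0.402982, running G = -6.007385
t=7: π = [0.2068, 0.3448, 0.4483], E[r] = -0.7584, γ^t·E[r] = -0.362718, running G = -6.370102

G = -6.3701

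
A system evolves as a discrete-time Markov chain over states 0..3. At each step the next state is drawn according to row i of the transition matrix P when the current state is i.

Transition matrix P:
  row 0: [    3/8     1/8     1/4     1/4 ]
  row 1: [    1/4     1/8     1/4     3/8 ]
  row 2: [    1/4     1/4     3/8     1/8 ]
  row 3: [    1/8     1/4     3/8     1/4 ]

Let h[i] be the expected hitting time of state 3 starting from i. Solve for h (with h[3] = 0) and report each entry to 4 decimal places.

First-step conditioning: h[3] = 0; for i ≠ 3, h[i] = 1 + Σ_k P[i][k]·h[k].
  h[0] = 1 + 3/8·h[0] + 1/8·h[1] + 1/4·h[2]
  h[1] = 1 + 1/4·h[0] + 1/8·h[1] + 1/4·h[2]
  h[2] = 1 + 1/4·h[0] + 1/4·h[1] + 3/8·h[2]
Solving the 3×3 linear system over states ≠ 3 gives exactly h = [64/15, 56/15, 24/5, 0] (h[3] = 0 is the target).

h = [4.2667, 3.7333, 4.8000, 0.0000]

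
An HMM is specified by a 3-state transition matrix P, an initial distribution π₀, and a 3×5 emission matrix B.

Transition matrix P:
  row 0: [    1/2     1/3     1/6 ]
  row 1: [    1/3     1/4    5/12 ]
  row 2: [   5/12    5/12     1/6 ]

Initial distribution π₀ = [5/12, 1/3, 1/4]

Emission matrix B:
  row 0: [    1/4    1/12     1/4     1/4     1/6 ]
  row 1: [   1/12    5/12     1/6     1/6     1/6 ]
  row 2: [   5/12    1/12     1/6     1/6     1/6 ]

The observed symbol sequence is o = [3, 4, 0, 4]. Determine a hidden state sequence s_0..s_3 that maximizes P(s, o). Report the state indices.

path = [0, 0, 0, 0]

t=0: δ = [1.042e-01, 5.556e-02, 4.167e-02]  (obs o_0=3)
t=1: δ = [8.681e-03, 5.787e-03, 3.858e-03]  ψ = [0, 0, 1]  (obs o_1=4)
t=2: δ = [1.085e-03, 2.411e-04, 1.005e-03]  ψ = [0, 0, 1]  (obs o_2=0)
t=3: δ = [9.042e-05, 6.977e-05, 3.014e-05]  ψ = [0, 2, 0]  (obs o_3=4)
backtrack: best end state = 0; path = [0, 0, 0, 0]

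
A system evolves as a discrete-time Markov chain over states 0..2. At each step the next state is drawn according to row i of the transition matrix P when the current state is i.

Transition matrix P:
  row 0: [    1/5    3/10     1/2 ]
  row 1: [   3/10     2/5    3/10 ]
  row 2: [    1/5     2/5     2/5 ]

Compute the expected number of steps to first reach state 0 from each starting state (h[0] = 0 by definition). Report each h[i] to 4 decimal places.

First-step conditioning: h[0] = 0; for i ≠ 0, h[i] = 1 + Σ_k P[i][k]·h[k].
  h[1] = 1 + 2/5·h[1] + 3/10·h[2]
  h[2] = 1 + 2/5·h[1] + 2/5·h[2]
Solving the 2×2 linear system over states ≠ 0 gives exactly h = [0, 15/4, 25/6] (h[0] = 0 is the target).

h = [0.0000, 3.7500, 4.1667]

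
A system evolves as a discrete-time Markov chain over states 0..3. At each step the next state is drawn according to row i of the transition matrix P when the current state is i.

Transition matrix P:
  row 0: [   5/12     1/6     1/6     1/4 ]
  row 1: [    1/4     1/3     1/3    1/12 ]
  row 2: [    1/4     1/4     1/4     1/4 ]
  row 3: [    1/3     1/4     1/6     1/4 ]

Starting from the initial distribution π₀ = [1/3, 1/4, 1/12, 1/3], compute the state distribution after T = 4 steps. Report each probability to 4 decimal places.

π = [0.3210, 0.2435, 0.2260, 0.2095]

t=0: π = [0.3333, 0.2500, 0.0833, 0.3333]
t=1: π = [0.3333, 0.2431, 0.2153, 0.2083]
t=2: π = [0.3229, 0.2425, 0.2251, 0.2095]
t=3: π = [0.3213, 0.2433, 0.2258, 0.2096]
t=4: π = [0.3210, 0.2435, 0.2260, 0.2095]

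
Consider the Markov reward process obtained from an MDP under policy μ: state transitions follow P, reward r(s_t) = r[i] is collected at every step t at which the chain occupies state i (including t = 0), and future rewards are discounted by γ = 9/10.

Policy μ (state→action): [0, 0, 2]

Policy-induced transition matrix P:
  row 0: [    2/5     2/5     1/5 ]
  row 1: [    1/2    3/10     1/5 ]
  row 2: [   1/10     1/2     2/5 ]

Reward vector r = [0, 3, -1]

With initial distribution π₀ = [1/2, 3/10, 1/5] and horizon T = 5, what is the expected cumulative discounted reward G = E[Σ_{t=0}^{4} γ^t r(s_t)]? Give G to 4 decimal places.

t=0: π = [0.5000, 0.3000, 0.2000], E[r] = 0.7000, γ^t·E[r] = 0.700000, running G = 0.700000
t=1: π = [0.3700, 0.3900, 0.2400], E[r] = 0.9300, γ^t·E[r] = 0.837000, running G = 1.537000
t=2: π = [0.3670, 0.3850, 0.2480], E[r] = 0.9070, γ^t·E[r] = 0.734670, running G = 2.271670
t=3: π = [0.3641, 0.3863, 0.2496], E[r] = 0.9093, γ^t·E[r] = 0.662880, running G = 2.934550
t=4: π = [0.3638, 0.3863, 0.2499], E[r] = 0.9091, γ^t·E[r] = 0.596441, running G = 3.530991

G = 3.5310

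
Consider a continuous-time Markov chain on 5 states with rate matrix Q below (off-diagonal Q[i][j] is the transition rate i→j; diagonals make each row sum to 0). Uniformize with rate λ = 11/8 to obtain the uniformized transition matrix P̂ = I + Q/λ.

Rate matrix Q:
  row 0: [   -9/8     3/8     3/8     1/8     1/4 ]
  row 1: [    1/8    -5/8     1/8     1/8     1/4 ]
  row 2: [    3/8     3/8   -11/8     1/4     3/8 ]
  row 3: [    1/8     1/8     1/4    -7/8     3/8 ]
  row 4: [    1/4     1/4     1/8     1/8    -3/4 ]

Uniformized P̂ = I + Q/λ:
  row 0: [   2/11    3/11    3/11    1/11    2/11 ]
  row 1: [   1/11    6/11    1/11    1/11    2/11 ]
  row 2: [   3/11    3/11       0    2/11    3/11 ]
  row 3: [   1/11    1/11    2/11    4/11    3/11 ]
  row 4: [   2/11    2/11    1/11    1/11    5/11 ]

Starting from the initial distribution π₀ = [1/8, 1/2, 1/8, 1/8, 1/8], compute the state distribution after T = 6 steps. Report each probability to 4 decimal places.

π = [0.1523, 0.3050, 0.1203, 0.1400, 0.2824]

t=0: π = [0.1250, 0.5000, 0.1250, 0.1250, 0.1250]
t=1: π = [0.1364, 0.3750, 0.1136, 0.1364, 0.2386]
t=2: π = [0.1457, 0.3285, 0.1178, 0.1384, 0.2696]
t=3: π = [0.1501, 0.3126, 0.1193, 0.1394, 0.2786]
t=4: π = [0.1516, 0.3073, 0.1200, 0.1398, 0.2813]
t=5: π = [0.1521, 0.3056, 0.1203, 0.1399, 0.2822]
t=6: π = [0.1523, 0.3050, 0.1203, 0.1400, 0.2824]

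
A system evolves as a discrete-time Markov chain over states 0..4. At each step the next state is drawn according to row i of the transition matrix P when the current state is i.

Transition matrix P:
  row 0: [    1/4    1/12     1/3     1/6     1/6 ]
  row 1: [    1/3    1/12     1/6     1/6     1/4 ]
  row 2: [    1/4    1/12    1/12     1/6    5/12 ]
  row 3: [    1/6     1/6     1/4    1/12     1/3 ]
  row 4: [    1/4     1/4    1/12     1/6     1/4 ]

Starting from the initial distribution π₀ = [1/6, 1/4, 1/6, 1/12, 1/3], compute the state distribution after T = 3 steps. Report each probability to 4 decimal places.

π = [0.2490, 0.1408, 0.1829, 0.1539, 0.2734]

t=0: π = [0.1667, 0.2500, 0.1667, 0.0833, 0.3333]
t=1: π = [0.2639, 0.1458, 0.1597, 0.1597, 0.2708]
t=2: π = [0.2488, 0.1418, 0.1881, 0.1534, 0.2679]
t=3: π = [0.2490, 0.1408, 0.1829, 0.1539, 0.2734]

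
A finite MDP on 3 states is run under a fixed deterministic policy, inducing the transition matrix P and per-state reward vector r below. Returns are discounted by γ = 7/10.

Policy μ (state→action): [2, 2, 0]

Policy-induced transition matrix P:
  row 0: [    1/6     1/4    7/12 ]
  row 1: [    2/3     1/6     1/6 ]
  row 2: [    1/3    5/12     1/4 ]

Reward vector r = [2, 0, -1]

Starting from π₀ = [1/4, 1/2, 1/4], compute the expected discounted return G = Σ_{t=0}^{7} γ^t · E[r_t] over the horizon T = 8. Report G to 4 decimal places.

t=0: π = [0.2500, 0.5000, 0.2500], E[r] = 0.2500, γ^t·E[r] = 0.250000, running G = 0.250000
t=1: π = [0.4583, 0.2500, 0.2917], E[r] = 0.6250, γ^t·E[r] = 0.437500, running G = 0.687500
t=2: π = [0.3403, 0.2778, 0.3819], E[r] = 0.2986, γ^t·E[r] = 0.146319, running G = 0.833819
t=3: π = [0.3692, 0.2905, 0.3403], E[r] = 0.3981, γ^t·E[r] = 0.136565, running G = 0.970384
t=4: π = [0.3686, 0.2825, 0.3489], E[r] = 0.3884, γ^t·E[r] = 0.093256, running G = 1.063641
t=5: π = [0.3661, 0.2846, 0.3493], E[r] = 0.3828, γ^t·E[r] = 0.064335, running G = 1.127976
t=6: π = [0.3672, 0.2845, 0.3483], E[r] = 0.3861, γ^t·E[r] = 0.045422, running G = 1.173397
t=7: π = [0.3670, 0.2843, 0.3487], E[r] = 0.3853, γ^t·E[r] = 0.031727, running G = 1.205125

G = 1.2051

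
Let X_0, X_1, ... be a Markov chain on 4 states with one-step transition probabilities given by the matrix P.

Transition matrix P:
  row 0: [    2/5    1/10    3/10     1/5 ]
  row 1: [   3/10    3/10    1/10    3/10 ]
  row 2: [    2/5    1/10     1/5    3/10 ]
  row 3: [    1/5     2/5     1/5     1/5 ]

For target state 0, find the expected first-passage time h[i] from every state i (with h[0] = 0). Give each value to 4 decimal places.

h = [0.0000, 3.4859, 3.0986, 3.7676]

First-step conditioning: h[0] = 0; for i ≠ 0, h[i] = 1 + Σ_k P[i][k]·h[k].
  h[1] = 1 + 3/10·h[1] + 1/10·h[2] + 3/10·h[3]
  h[2] = 1 + 1/10·h[1] + 1/5·h[2] + 3/10·h[3]
  h[3] = 1 + 2/5·h[1] + 1/5·h[2] + 1/5·h[3]
Solving the 3×3 linear system over states ≠ 0 gives exactly h = [0, 495/142, 220/71, 535/142] (h[0] = 0 is the target).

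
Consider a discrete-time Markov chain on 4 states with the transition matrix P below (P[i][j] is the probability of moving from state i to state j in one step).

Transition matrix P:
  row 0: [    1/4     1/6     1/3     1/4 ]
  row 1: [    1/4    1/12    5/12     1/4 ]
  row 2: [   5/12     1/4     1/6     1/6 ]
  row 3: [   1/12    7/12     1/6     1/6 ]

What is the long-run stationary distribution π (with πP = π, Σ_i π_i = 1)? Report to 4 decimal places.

π = [0.2607, 0.2556, 0.2740, 0.2097]

Balance equations π_j = Σ_i π_i·P[i][j]:
  π_0 = 1/4·π_0 + 1/4·π_1 + 5/12·π_2 + 1/12·π_3
  π_1 = 1/6·π_0 + 1/12·π_1 + 1/4·π_2 + 7/12·π_3
  π_2 = 1/3·π_0 + 5/12·π_1 + 1/6·π_2 + 1/6·π_3
  normalize: π_0 + π_1 + π_2 + π_3 = 1
Solving the linear system gives exactly π = [152/583, 149/583, 639/2332, 489/2332].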